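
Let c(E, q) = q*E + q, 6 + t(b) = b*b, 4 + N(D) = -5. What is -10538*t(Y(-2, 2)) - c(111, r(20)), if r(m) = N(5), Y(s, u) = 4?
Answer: -104372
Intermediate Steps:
N(D) = -9 (N(D) = -4 - 5 = -9)
r(m) = -9
t(b) = -6 + b² (t(b) = -6 + b*b = -6 + b²)
c(E, q) = q + E*q (c(E, q) = E*q + q = q + E*q)
-10538*t(Y(-2, 2)) - c(111, r(20)) = -10538*(-6 + 4²) - (-9)*(1 + 111) = -10538*(-6 + 16) - (-9)*112 = -10538*10 - 1*(-1008) = -105380 + 1008 = -104372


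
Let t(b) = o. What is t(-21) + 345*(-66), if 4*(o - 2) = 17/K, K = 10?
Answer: -910703/40 ≈ -22768.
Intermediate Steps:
o = 97/40 (o = 2 + (17/10)/4 = 2 + (17*(1/10))/4 = 2 + (1/4)*(17/10) = 2 + 17/40 = 97/40 ≈ 2.4250)
t(b) = 97/40
t(-21) + 345*(-66) = 97/40 + 345*(-66) = 97/40 - 22770 = -910703/40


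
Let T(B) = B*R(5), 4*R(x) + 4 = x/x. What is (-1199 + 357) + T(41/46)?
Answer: -155051/184 ≈ -842.67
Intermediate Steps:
R(x) = -¾ (R(x) = -1 + (x/x)/4 = -1 + (¼)*1 = -1 + ¼ = -¾)
T(B) = -3*B/4 (T(B) = B*(-¾) = -3*B/4)
(-1199 + 357) + T(41/46) = (-1199 + 357) - 123/(4*46) = -842 - 123/(4*46) = -842 - ¾*41/46 = -842 - 123/184 = -155051/184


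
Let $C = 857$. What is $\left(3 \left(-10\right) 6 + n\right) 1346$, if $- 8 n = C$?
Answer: $- \frac{1545881}{4} \approx -3.8647 \cdot 10^{5}$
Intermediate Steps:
$n = - \frac{857}{8}$ ($n = \left(- \frac{1}{8}\right) 857 = - \frac{857}{8} \approx -107.13$)
$\left(3 \left(-10\right) 6 + n\right) 1346 = \left(3 \left(-10\right) 6 - \frac{857}{8}\right) 1346 = \left(\left(-30\right) 6 - \frac{857}{8}\right) 1346 = \left(-180 - \frac{857}{8}\right) 1346 = \left(- \frac{2297}{8}\right) 1346 = - \frac{1545881}{4}$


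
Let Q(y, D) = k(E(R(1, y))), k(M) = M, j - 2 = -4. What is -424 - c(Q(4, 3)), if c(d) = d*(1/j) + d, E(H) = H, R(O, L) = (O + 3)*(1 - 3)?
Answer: -420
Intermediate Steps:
R(O, L) = -6 - 2*O (R(O, L) = (3 + O)*(-2) = -6 - 2*O)
j = -2 (j = 2 - 4 = -2)
Q(y, D) = -8 (Q(y, D) = -6 - 2*1 = -6 - 2 = -8)
c(d) = d/2 (c(d) = d*(1/(-2)) + d = d*(1*(-½)) + d = d*(-½) + d = -d/2 + d = d/2)
-424 - c(Q(4, 3)) = -424 - (-8)/2 = -424 - 1*(-4) = -424 + 4 = -420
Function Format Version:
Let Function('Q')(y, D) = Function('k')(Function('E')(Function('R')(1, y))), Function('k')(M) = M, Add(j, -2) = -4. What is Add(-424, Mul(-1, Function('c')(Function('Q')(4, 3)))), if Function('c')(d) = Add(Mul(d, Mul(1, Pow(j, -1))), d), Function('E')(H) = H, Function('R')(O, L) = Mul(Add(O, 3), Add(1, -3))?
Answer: -420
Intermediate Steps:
Function('R')(O, L) = Add(-6, Mul(-2, O)) (Function('R')(O, L) = Mul(Add(3, O), -2) = Add(-6, Mul(-2, O)))
j = -2 (j = Add(2, -4) = -2)
Function('Q')(y, D) = -8 (Function('Q')(y, D) = Add(-6, Mul(-2, 1)) = Add(-6, -2) = -8)
Function('c')(d) = Mul(Rational(1, 2), d) (Function('c')(d) = Add(Mul(d, Mul(1, Pow(-2, -1))), d) = Add(Mul(d, Mul(1, Rational(-1, 2))), d) = Add(Mul(d, Rational(-1, 2)), d) = Add(Mul(Rational(-1, 2), d), d) = Mul(Rational(1, 2), d))
Add(-424, Mul(-1, Function('c')(Function('Q')(4, 3)))) = Add(-424, Mul(-1, Mul(Rational(1, 2), -8))) = Add(-424, Mul(-1, -4)) = Add(-424, 4) = -420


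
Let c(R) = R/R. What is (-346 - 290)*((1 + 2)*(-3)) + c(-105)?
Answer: 5725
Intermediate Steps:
c(R) = 1
(-346 - 290)*((1 + 2)*(-3)) + c(-105) = (-346 - 290)*((1 + 2)*(-3)) + 1 = -1908*(-3) + 1 = -636*(-9) + 1 = 5724 + 1 = 5725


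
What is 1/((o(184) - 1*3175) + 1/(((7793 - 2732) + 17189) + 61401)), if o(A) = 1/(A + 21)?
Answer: -17148455/54446260769 ≈ -0.00031496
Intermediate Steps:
o(A) = 1/(21 + A)
1/((o(184) - 1*3175) + 1/(((7793 - 2732) + 17189) + 61401)) = 1/((1/(21 + 184) - 1*3175) + 1/(((7793 - 2732) + 17189) + 61401)) = 1/((1/205 - 3175) + 1/((5061 + 17189) + 61401)) = 1/((1/205 - 3175) + 1/(22250 + 61401)) = 1/(-650874/205 + 1/83651) = 1/(-54446260769/17148455) = -17148455/54446260769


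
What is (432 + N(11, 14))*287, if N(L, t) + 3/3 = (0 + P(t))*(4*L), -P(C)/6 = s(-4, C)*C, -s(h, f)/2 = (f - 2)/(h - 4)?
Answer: -3058559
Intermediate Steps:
s(h, f) = -2*(-2 + f)/(-4 + h) (s(h, f) = -2*(f - 2)/(h - 4) = -2*(-2 + f)/(-4 + h))
P(C) = -6*C*(-1/2 + C/4) (P(C) = -6*2*(2 - C)/(-4 - 4)*C = -6*2*(2 - C)/(-8)*C = -6*2*(-1/8)*(2 - C)*C = -6*(-1/2 + C/4)*C = -6*C*(-1/2 + C/4))
N(L, t) = -1 + 6*L*t*(2 - t) (N(L, t) = -1 + (0 + 3*t*(2 - t)/2)*(4*L) = -1 + (3*t*(2 - t)/2)*(4*L) = -1 + 6*L*t*(2 - t))
(432 + N(11, 14))*287 = (432 + (-1 - 6*11*14*(-2 + 14)))*287 = (432 + (-1 - 6*11*14*12))*287 = (432 + (-1 - 11088))*287 = (432 - 11089)*287 = -10657*287 = -3058559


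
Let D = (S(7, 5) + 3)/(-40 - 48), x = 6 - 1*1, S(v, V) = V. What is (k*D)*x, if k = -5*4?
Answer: 100/11 ≈ 9.0909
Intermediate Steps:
k = -20
x = 5 (x = 6 - 1 = 5)
D = -1/11 (D = (5 + 3)/(-40 - 48) = 8/(-88) = 8*(-1/88) = -1/11 ≈ -0.090909)
(k*D)*x = -20*(-1/11)*5 = (20/11)*5 = 100/11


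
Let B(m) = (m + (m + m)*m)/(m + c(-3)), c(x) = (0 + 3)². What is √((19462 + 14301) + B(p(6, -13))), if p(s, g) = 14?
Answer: √17869965/23 ≈ 183.80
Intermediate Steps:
c(x) = 9 (c(x) = 3² = 9)
B(m) = (m + 2*m²)/(9 + m) (B(m) = (m + (m + m)*m)/(m + 9) = (m + (2*m)*m)/(9 + m) = (m + 2*m²)/(9 + m))
√((19462 + 14301) + B(p(6, -13))) = √((19462 + 14301) + 14*(1 + 2*14)/(9 + 14)) = √(33763 + 14*(1 + 28)/23) = √(33763 + 14*(1/23)*29) = √(33763 + 406/23) = √(776955/23) = √17869965/23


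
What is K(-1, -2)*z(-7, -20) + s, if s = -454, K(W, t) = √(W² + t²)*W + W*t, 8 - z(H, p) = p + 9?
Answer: -416 - 19*√5 ≈ -458.49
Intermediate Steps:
z(H, p) = -1 - p (z(H, p) = 8 - (p + 9) = 8 - (9 + p) = 8 + (-9 - p) = -1 - p)
K(W, t) = W*t + W*√(W² + t²) (K(W, t) = W*√(W² + t²) + W*t = W*t + W*√(W² + t²))
K(-1, -2)*z(-7, -20) + s = (-(-2 + √((-1)² + (-2)²)))*(-1 - 1*(-20)) - 454 = (-(-2 + √(1 + 4)))*(-1 + 20) - 454 = -(-2 + √5)*19 - 454 = (2 - √5)*19 - 454 = (38 - 19*√5) - 454 = -416 - 19*√5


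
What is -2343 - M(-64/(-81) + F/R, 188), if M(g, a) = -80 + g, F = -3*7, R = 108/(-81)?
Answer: -738571/324 ≈ -2279.5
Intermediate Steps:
R = -4/3 (R = 108*(-1/81) = -4/3 ≈ -1.3333)
F = -21
-2343 - M(-64/(-81) + F/R, 188) = -2343 - (-80 + (-64/(-81) - 21/(-4/3))) = -2343 - (-80 + (-64*(-1/81) - 21*(-¾))) = -2343 - (-80 + (64/81 + 63/4)) = -2343 - (-80 + 5359/324) = -2343 - 1*(-20561/324) = -2343 + 20561/324 = -738571/324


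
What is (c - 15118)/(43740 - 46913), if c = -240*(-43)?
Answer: 4798/3173 ≈ 1.5121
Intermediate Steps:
c = 10320
(c - 15118)/(43740 - 46913) = (10320 - 15118)/(43740 - 46913) = -4798/(-3173) = -4798*(-1/3173) = 4798/3173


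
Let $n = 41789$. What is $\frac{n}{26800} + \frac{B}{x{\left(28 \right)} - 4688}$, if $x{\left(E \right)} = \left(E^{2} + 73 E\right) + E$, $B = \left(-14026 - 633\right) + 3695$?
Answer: $\frac{46299081}{6137200} \approx 7.544$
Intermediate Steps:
$B = -10964$ ($B = -14659 + 3695 = -10964$)
$x{\left(E \right)} = E^{2} + 74 E$
$\frac{n}{26800} + \frac{B}{x{\left(28 \right)} - 4688} = \frac{41789}{26800} - \frac{10964}{28 \left(74 + 28\right) - 4688} = 41789 \cdot \frac{1}{26800} - \frac{10964}{28 \cdot 102 - 4688} = \frac{41789}{26800} - \frac{10964}{2856 - 4688} = \frac{41789}{26800} - \frac{10964}{-1832} = \frac{41789}{26800} - - \frac{2741}{458} = \frac{41789}{26800} + \frac{2741}{458} = \frac{46299081}{6137200}$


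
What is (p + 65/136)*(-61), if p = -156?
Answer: 1290211/136 ≈ 9486.8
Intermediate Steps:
(p + 65/136)*(-61) = (-156 + 65/136)*(-61) = -21151/136*(-61) = 1290211/136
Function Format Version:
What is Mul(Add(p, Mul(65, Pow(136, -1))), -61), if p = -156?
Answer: Rational(1290211, 136) ≈ 9486.8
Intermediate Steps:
Mul(Add(p, Mul(65, Pow(136, -1))), -61) = Mul(Add(-156, Mul(65, Pow(136, -1))), -61) = Mul(Add(-156, Mul(65, Rational(1, 136))), -61) = Mul(Add(-156, Rational(65, 136)), -61) = Mul(Rational(-21151, 136), -61) = Rational(1290211, 136)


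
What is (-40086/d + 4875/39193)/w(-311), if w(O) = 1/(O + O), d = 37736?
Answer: 215698341489/369746762 ≈ 583.37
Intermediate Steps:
w(O) = 1/(2*O)
(-40086/d + 4875/39193)/w(-311) = (-40086/37736 + 4875/39193)/(((1/2)/(-311))) = (-40086*1/37736 + 4875*(1/39193))/(((1/2)*(-1/311))) = (-20043/18868 + 4875/39193)/(-1/622) = -693563799/739493524*(-622) = 215698341489/369746762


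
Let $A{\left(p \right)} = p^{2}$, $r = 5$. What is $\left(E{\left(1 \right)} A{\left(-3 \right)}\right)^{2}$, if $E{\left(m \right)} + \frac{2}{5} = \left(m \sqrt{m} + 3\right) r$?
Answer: $\frac{777924}{25} \approx 31117.0$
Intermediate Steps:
$E{\left(m \right)} = \frac{73}{5} + 5 m^{\frac{3}{2}}$ ($E{\left(m \right)} = - \frac{2}{5} + \left(m \sqrt{m} + 3\right) 5 = - \frac{2}{5} + \left(m^{\frac{3}{2}} + 3\right) 5 = - \frac{2}{5} + \left(3 + m^{\frac{3}{2}}\right) 5 = - \frac{2}{5} + \left(15 + 5 m^{\frac{3}{2}}\right) = \frac{73}{5} + 5 m^{\frac{3}{2}}$)
$\left(E{\left(1 \right)} A{\left(-3 \right)}\right)^{2} = \left(\left(\frac{73}{5} + 5 \cdot 1^{\frac{3}{2}}\right) \left(-3\right)^{2}\right)^{2} = \left(\left(\frac{73}{5} + 5 \cdot 1\right) 9\right)^{2} = \left(\left(\frac{73}{5} + 5\right) 9\right)^{2} = \left(\frac{98}{5} \cdot 9\right)^{2} = \left(\frac{882}{5}\right)^{2} = \frac{777924}{25}$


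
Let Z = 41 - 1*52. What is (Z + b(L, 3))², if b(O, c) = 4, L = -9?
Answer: 49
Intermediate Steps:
Z = -11 (Z = 41 - 52 = -11)
(Z + b(L, 3))² = (-11 + 4)² = (-7)² = 49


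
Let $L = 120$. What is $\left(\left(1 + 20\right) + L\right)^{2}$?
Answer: $19881$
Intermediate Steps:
$\left(\left(1 + 20\right) + L\right)^{2} = \left(\left(1 + 20\right) + 120\right)^{2} = \left(21 + 120\right)^{2} = 141^{2} = 19881$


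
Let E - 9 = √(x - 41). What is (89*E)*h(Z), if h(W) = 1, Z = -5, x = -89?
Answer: 801 + 89*I*√130 ≈ 801.0 + 1014.8*I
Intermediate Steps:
E = 9 + I*√130 (E = 9 + √(-89 - 41) = 9 + √(-130) = 9 + I*√130 ≈ 9.0 + 11.402*I)
(89*E)*h(Z) = (89*(9 + I*√130))*1 = (801 + 89*I*√130)*1 = 801 + 89*I*√130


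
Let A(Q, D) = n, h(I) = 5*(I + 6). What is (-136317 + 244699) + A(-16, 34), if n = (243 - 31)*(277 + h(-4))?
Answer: 169226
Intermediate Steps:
h(I) = 30 + 5*I (h(I) = 5*(6 + I) = 30 + 5*I)
n = 60844 (n = (243 - 31)*(277 + (30 + 5*(-4))) = 212*(277 + (30 - 20)) = 212*(277 + 10) = 212*287 = 60844)
A(Q, D) = 60844
(-136317 + 244699) + A(-16, 34) = (-136317 + 244699) + 60844 = 108382 + 60844 = 169226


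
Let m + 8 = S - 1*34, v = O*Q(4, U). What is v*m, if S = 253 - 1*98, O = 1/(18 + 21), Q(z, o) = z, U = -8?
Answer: 452/39 ≈ 11.590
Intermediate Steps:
O = 1/39 ≈ 0.025641
S = 155 (S = 253 - 98 = 155)
v = 4/39 (v = (1/39)*4 = 4/39 ≈ 0.10256)
m = 113 (m = -8 + (155 - 1*34) = -8 + (155 - 34) = -8 + 121 = 113)
v*m = (4/39)*113 = 452/39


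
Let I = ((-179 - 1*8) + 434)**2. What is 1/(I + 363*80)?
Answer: 1/90049 ≈ 1.1105e-5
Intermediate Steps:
I = 61009 (I = ((-179 - 8) + 434)**2 = (-187 + 434)**2 = 247**2 = 61009)
1/(I + 363*80) = 1/(61009 + 363*80) = 1/(61009 + 29040) = 1/90049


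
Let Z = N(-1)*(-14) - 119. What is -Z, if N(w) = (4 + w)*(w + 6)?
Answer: 329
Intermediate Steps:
N(w) = (4 + w)*(6 + w)
Z = -329 (Z = (24 + (-1)² + 10*(-1))*(-14) - 119 = (24 + 1 - 10)*(-14) - 119 = 15*(-14) - 119 = -210 - 119 = -329)
-Z = -1*(-329) = 329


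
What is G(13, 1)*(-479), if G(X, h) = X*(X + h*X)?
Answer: -161902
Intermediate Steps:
G(X, h) = X*(X + X*h)
G(13, 1)*(-479) = (13**2*(1 + 1))*(-479) = (169*2)*(-479) = 338*(-479) = -161902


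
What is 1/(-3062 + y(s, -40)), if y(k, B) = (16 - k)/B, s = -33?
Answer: -40/122529 ≈ -0.00032645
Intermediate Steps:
y(k, B) = (16 - k)/B
1/(-3062 + y(s, -40)) = 1/(-3062 + (16 - 1*(-33))/(-40)) = 1/(-3062 - (16 + 33)/40) = 1/(-3062 - 1/40*49) = 1/(-3062 - 49/40) = 1/(-122529/40) = -40/122529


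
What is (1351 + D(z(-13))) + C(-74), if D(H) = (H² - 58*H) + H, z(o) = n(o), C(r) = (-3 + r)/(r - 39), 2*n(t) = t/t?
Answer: 598191/452 ≈ 1323.4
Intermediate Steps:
n(t) = ½ (n(t) = (t/t)/2 = (½)*1 = ½)
C(r) = (-3 + r)/(-39 + r)
z(o) = ½
D(H) = H² - 57*H
(1351 + D(z(-13))) + C(-74) = (1351 + (-57 + ½)/2) + (-3 - 74)/(-39 - 74) = (1351 + (½)*(-113/2)) - 77/(-113) = (1351 - 113/4) - 1/113*(-77) = 5291/4 + 77/113 = 598191/452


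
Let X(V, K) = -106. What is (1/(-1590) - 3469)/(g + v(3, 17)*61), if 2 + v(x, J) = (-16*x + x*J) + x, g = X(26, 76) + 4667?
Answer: -5515711/7639950 ≈ -0.72196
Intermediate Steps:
g = 4561 (g = -106 + 4667 = 4561)
v(x, J) = -2 - 15*x + J*x (v(x, J) = -2 + ((-16*x + x*J) + x) = -2 + ((-16*x + J*x) + x) = -2 + (-15*x + J*x) = -2 - 15*x + J*x)
(1/(-1590) - 3469)/(g + v(3, 17)*61) = (1/(-1590) - 3469)/(4561 + (-2 - 15*3 + 17*3)*61) = (-1/1590 - 3469)/(4561 + (-2 - 45 + 51)*61) = -5515711/(1590*(4561 + 4*61)) = -5515711/(1590*(4561 + 244)) = -5515711/1590/4805 = -5515711/1590*1/4805 = -5515711/7639950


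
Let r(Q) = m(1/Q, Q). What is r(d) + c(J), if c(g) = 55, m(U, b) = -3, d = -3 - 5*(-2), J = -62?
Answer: 52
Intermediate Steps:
d = 7 (d = -3 + 10 = 7)
r(Q) = -3
r(d) + c(J) = -3 + 55 = 52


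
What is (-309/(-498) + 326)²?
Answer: 2939699961/27556 ≈ 1.0668e+5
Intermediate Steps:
(-309/(-498) + 326)² = (-309*(-1/498) + 326)² = (103/166 + 326)² = (54219/166)² = 2939699961/27556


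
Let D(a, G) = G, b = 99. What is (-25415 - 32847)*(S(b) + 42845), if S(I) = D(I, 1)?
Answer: -2496293652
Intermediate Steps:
S(I) = 1
(-25415 - 32847)*(S(b) + 42845) = (-25415 - 32847)*(1 + 42845) = -58262*42846 = -2496293652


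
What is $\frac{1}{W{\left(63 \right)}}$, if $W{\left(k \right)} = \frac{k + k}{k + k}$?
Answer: $1$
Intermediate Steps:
$W{\left(k \right)} = 1$ ($W{\left(k \right)} = \frac{2 k}{2 k} = 2 k \frac{1}{2 k} = 1$)
$\frac{1}{W{\left(63 \right)}} = 1^{-1} = 1$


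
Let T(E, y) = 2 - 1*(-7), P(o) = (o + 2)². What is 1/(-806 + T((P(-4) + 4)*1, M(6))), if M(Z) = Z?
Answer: -1/797 ≈ -0.0012547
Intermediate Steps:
P(o) = (2 + o)²
T(E, y) = 9 (T(E, y) = 2 + 7 = 9)
1/(-806 + T((P(-4) + 4)*1, M(6))) = 1/(-806 + 9) = 1/(-797) = -1/797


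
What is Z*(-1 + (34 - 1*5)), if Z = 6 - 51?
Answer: -1260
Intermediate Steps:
Z = -45
Z*(-1 + (34 - 1*5)) = -45*(-1 + (34 - 1*5)) = -45*(-1 + (34 - 5)) = -45*(-1 + 29) = -45*28 = -1260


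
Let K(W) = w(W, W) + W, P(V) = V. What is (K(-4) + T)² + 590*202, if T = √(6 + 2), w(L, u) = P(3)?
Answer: 119189 - 4*√2 ≈ 1.1918e+5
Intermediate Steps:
w(L, u) = 3
T = 2*√2 (T = √8 = 2*√2 ≈ 2.8284)
K(W) = 3 + W
(K(-4) + T)² + 590*202 = ((3 - 4) + 2*√2)² + 590*202 = (-1 + 2*√2)² + 119180 = 119180 + (-1 + 2*√2)²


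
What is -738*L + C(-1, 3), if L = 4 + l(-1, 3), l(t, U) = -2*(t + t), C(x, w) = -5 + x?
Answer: -5910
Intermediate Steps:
l(t, U) = -4*t
L = 8 (L = 4 - 4*(-1) = 4 + 4 = 8)
-738*L + C(-1, 3) = -738*8 + (-5 - 1) = -82*72 - 6 = -5904 - 6 = -5910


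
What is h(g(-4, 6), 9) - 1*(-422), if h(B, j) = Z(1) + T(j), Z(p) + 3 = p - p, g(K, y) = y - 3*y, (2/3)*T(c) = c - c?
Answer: 419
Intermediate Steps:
T(c) = 0 (T(c) = 3*(c - c)/2 = (3/2)*0 = 0)
g(K, y) = -2*y
Z(p) = -3 (Z(p) = -3 + (p - p) = -3 + 0 = -3)
h(B, j) = -3 (h(B, j) = -3 + 0 = -3)
h(g(-4, 6), 9) - 1*(-422) = -3 - 1*(-422) = -3 + 422 = 419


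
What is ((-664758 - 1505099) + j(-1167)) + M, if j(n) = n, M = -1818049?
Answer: -3989073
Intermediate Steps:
((-664758 - 1505099) + j(-1167)) + M = ((-664758 - 1505099) - 1167) - 1818049 = (-2169857 - 1167) - 1818049 = -2171024 - 1818049 = -3989073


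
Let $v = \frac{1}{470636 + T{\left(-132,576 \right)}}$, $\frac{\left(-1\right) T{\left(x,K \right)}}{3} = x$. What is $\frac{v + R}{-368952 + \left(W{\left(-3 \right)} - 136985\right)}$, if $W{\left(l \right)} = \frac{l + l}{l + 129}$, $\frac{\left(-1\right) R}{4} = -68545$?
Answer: $- \frac{2712098628981}{5004563327696} \approx -0.54193$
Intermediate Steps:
$R = 274180$ ($R = \left(-4\right) \left(-68545\right) = 274180$)
$T{\left(x,K \right)} = - 3 x$
$W{\left(l \right)} = \frac{2 l}{129 + l}$
$v = \frac{1}{471032}$ ($v = \frac{1}{470636 - -396} = \frac{1}{470636 + 396} = \frac{1}{471032} \approx 2.123 \cdot 10^{-6}$)
$\frac{v + R}{-368952 + \left(W{\left(-3 \right)} - 136985\right)} = \frac{\frac{1}{471032} + 274180}{-368952 - \left(136985 + \frac{6}{129 - 3}\right)} = \frac{129147553761}{471032 \left(-368952 - \left(136985 + \frac{6}{126}\right)\right)} = \frac{129147553761}{471032 \left(-368952 - \left(136985 + 6 \cdot \frac{1}{126}\right)\right)} = \frac{129147553761}{471032 \left(-368952 - \frac{2876686}{21}\right)} = \frac{129147553761}{471032 \left(- \frac{10624678}{21}\right)} = \frac{129147553761}{471032} \left(- \frac{21}{10624678}\right) = - \frac{2712098628981}{5004563327696}$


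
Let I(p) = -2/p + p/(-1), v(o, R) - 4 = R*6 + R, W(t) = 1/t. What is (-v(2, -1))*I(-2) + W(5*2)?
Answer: 91/10 ≈ 9.1000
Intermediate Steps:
v(o, R) = 4 + 7*R (v(o, R) = 4 + (R*6 + R) = 4 + (6*R + R) = 4 + 7*R)
I(p) = -p - 2/p (I(p) = -2/p + p*(-1) = -2/p - p = -p - 2/p)
(-v(2, -1))*I(-2) + W(5*2) = (-(4 + 7*(-1)))*(-1*(-2) - 2/(-2)) + 1/(5*2) = (-(4 - 7))*(2 - 2*(-½)) + 1/10 = (-1*(-3))*(2 + 1) + ⅒ = 3*3 + ⅒ = 9 + ⅒ = 91/10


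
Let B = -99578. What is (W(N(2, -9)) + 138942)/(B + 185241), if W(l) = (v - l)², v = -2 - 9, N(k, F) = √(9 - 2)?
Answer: 139070/85663 + 22*√7/85663 ≈ 1.6241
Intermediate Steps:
N(k, F) = √7
v = -11
W(l) = (-11 - l)²
(W(N(2, -9)) + 138942)/(B + 185241) = ((11 + √7)² + 138942)/(-99578 + 185241) = (138942 + (11 + √7)²)/85663 = (138942 + (11 + √7)²)*(1/85663) = 138942/85663 + (11 + √7)²/85663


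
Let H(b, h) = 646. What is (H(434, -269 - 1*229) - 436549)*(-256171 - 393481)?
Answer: 283185255756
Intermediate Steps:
(H(434, -269 - 1*229) - 436549)*(-256171 - 393481) = (646 - 436549)*(-256171 - 393481) = -435903*(-649652) = 283185255756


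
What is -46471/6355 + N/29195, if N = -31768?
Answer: -311721297/37106845 ≈ -8.4006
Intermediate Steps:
-46471/6355 + N/29195 = -46471/6355 - 31768/29195 = -311721297/37106845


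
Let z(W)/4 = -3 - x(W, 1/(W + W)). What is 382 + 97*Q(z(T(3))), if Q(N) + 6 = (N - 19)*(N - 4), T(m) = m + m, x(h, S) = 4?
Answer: 145688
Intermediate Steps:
T(m) = 2*m
z(W) = -28 (z(W) = 4*(-3 - 1*4) = 4*(-3 - 4) = 4*(-7) = -28)
Q(N) = -6 + (-19 + N)*(-4 + N) (Q(N) = -6 + (N - 19)*(N - 4) = -6 + (-19 + N)*(-4 + N))
382 + 97*Q(z(T(3))) = 382 + 97*(70 + (-28)**2 - 23*(-28)) = 382 + 97*(70 + 784 + 644) = 382 + 97*1498 = 382 + 145306 = 145688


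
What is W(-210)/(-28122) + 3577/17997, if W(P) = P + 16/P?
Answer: 260932838/1265279085 ≈ 0.20623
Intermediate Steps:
W(-210)/(-28122) + 3577/17997 = (-210 + 16/(-210))/(-28122) + 3577/17997 = (-210 + 16*(-1/210))*(-1/28122) + 3577*(1/17997) = (-210 - 8/105)*(-1/28122) + 511/2571 = -22058/105*(-1/28122) + 511/2571 = 11029/1476405 + 511/2571 = 260932838/1265279085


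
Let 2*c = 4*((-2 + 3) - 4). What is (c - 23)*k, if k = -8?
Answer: 232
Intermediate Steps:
c = -6 (c = (4*((-2 + 3) - 4))/2 = (4*(1 - 4))/2 = (4*(-3))/2 = (½)*(-12) = -6)
(c - 23)*k = (-6 - 23)*(-8) = -29*(-8) = 232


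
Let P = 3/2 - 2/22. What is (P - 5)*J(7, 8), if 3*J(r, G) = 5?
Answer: -395/66 ≈ -5.9848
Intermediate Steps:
J(r, G) = 5/3 (J(r, G) = (⅓)*5 = 5/3)
P = 31/22 (P = 3*(½) - 2*1/22 = 3/2 - 1/11 = 31/22 ≈ 1.4091)
(P - 5)*J(7, 8) = (31/22 - 5)*(5/3) = -79/22*5/3 = -395/66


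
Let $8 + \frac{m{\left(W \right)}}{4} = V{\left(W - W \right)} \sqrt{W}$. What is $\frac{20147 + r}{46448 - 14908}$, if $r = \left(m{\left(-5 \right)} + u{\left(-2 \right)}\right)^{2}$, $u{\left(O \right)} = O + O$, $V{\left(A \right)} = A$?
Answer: $\frac{21443}{31540} \approx 0.67987$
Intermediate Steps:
$u{\left(O \right)} = 2 O$
$m{\left(W \right)} = -32$ ($m{\left(W \right)} = -32 + 4 \left(W - W\right) \sqrt{W} = -32 + 4 \cdot 0 \sqrt{W} = -32 + 4 \cdot 0 = -32 + 0 = -32$)
$r = 1296$ ($r = \left(-32 + 2 \left(-2\right)\right)^{2} = \left(-32 - 4\right)^{2} = \left(-36\right)^{2} = 1296$)
$\frac{20147 + r}{46448 - 14908} = \frac{20147 + 1296}{46448 - 14908} = \frac{21443}{31540}$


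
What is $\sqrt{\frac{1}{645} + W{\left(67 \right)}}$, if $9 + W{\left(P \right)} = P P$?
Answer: $\frac{11 \sqrt{15403245}}{645} \approx 66.933$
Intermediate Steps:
$W{\left(P \right)} = -9 + P^{2}$ ($W{\left(P \right)} = -9 + P P = -9 + P^{2}$)
$\sqrt{\frac{1}{645} + W{\left(67 \right)}} = \sqrt{\frac{1}{645} - \left(9 - 67^{2}\right)} = \sqrt{\frac{1}{645} + \left(-9 + 4489\right)} = \sqrt{\frac{1}{645} + 4480} = \sqrt{\frac{2889601}{645}} = \frac{11 \sqrt{15403245}}{645}$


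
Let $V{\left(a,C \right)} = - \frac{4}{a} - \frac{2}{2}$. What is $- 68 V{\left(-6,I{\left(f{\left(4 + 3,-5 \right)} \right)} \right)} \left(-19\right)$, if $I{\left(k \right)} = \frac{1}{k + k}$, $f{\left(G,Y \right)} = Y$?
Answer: $- \frac{1292}{3} \approx -430.67$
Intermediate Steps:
$I{\left(k \right)} = \frac{1}{2 k}$
$V{\left(a,C \right)} = -1 - \frac{4}{a}$ ($V{\left(a,C \right)} = - \frac{4}{a} - 1 = -1 - \frac{4}{a}$)
$- 68 V{\left(-6,I{\left(f{\left(4 + 3,-5 \right)} \right)} \right)} \left(-19\right) = - 68 \frac{-4 - -6}{-6} \left(-19\right) = - 68 \left(- \frac{-4 + 6}{6}\right) \left(-19\right) = - 68 \left(\left(- \frac{1}{6}\right) 2\right) \left(-19\right) = \left(-68\right) \left(- \frac{1}{3}\right) \left(-19\right) = \frac{68}{3} \left(-19\right) = - \frac{1292}{3}$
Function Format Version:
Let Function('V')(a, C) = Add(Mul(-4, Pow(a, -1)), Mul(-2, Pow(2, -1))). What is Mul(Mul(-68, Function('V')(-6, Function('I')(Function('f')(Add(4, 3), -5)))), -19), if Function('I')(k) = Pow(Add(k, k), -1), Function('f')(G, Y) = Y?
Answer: Rational(-1292, 3) ≈ -430.67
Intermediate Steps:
Function('I')(k) = Mul(Rational(1, 2), Pow(k, -1)) (Function('I')(k) = Pow(Mul(2, k), -1) = Mul(Rational(1, 2), Pow(k, -1)))
Function('V')(a, C) = Add(-1, Mul(-4, Pow(a, -1))) (Function('V')(a, C) = Add(Mul(-4, Pow(a, -1)), Mul(-2, Rational(1, 2))) = Add(Mul(-4, Pow(a, -1)), -1) = Add(-1, Mul(-4, Pow(a, -1))))
Mul(Mul(-68, Function('V')(-6, Function('I')(Function('f')(Add(4, 3), -5)))), -19) = Mul(Mul(-68, Mul(Pow(-6, -1), Add(-4, Mul(-1, -6)))), -19) = Mul(Mul(-68, Mul(Rational(-1, 6), Add(-4, 6))), -19) = Mul(Mul(-68, Mul(Rational(-1, 6), 2)), -19) = Mul(Mul(-68, Rational(-1, 3)), -19) = Mul(Rational(68, 3), -19) = Rational(-1292, 3)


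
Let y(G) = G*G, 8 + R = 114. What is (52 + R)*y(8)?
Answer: 10112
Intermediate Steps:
R = 106 (R = -8 + 114 = 106)
y(G) = G²
(52 + R)*y(8) = (52 + 106)*8² = 158*64 = 10112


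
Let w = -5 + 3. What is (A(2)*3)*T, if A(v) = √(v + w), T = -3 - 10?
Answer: 0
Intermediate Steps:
T = -13
w = -2
A(v) = √(-2 + v) (A(v) = √(v - 2) = √(-2 + v))
(A(2)*3)*T = (√(-2 + 2)*3)*(-13) = (√0*3)*(-13) = (0*3)*(-13) = 0*(-13) = 0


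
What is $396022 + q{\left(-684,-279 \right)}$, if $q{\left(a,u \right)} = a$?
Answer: $395338$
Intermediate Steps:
$396022 + q{\left(-684,-279 \right)} = 396022 - 684 = 395338$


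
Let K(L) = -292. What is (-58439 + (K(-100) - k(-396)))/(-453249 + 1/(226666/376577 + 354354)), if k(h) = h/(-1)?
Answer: 7890012890217348/60482359200633499 ≈ 0.13045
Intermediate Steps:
k(h) = -h (k(h) = h*(-1) = -h)
(-58439 + (K(-100) - k(-396)))/(-453249 + 1/(226666/376577 + 354354)) = (-58439 + (-292 - (-1)*(-396)))/(-453249 + 1/(226666/376577 + 354354)) = (-58439 + (-292 - 1*396))/(-453249 + 1/(226666*(1/376577) + 354354)) = (-58439 + (-292 - 396))/(-453249 + 1/(226666/376577 + 354354)) = (-58439 - 688)/(-453249 + 1/(133441792924/376577)) = -59127/(-453249 + 376577/133441792924) = -59127/(-60482359200633499/133441792924) = -59127*(-133441792924/60482359200633499) = 7890012890217348/60482359200633499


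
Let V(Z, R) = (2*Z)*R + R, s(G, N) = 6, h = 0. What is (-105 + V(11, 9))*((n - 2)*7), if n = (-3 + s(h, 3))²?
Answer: 4998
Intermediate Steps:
n = 9 (n = (-3 + 6)² = 3² = 9)
V(Z, R) = R + 2*R*Z (V(Z, R) = 2*R*Z + R = R + 2*R*Z)
(-105 + V(11, 9))*((n - 2)*7) = (-105 + 9*(1 + 2*11))*((9 - 2)*7) = (-105 + 9*(1 + 22))*(7*7) = (-105 + 9*23)*49 = (-105 + 207)*49 = 102*49 = 4998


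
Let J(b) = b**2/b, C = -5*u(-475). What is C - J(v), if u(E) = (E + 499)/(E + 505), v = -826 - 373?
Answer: 1195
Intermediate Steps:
v = -1199
u(E) = (499 + E)/(505 + E)
C = -4 (C = -5*(499 - 475)/(505 - 475) = -5*24/30 = -24/6 = -5*4/5 = -4)
J(b) = b
C - J(v) = -4 - 1*(-1199) = -4 + 1199 = 1195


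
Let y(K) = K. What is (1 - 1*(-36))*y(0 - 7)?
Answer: -259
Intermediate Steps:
(1 - 1*(-36))*y(0 - 7) = (1 - 1*(-36))*(0 - 7) = (1 + 36)*(-7) = 37*(-7) = -259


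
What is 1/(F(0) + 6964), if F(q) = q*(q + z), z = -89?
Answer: 1/6964 ≈ 0.00014360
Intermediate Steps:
F(q) = q*(-89 + q) (F(q) = q*(q - 89) = q*(-89 + q))
1/(F(0) + 6964) = 1/(0*(-89 + 0) + 6964) = 1/(0*(-89) + 6964) = 1/(0 + 6964) = 1/6964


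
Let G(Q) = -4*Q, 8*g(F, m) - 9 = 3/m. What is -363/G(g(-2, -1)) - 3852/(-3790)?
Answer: 231221/1895 ≈ 122.02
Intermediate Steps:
g(F, m) = 9/8 + 3/(8*m) (g(F, m) = 9/8 + (3/m)/8 = 9/8 + 3/(8*m))
-363/G(g(-2, -1)) - 3852/(-3790) = -363*2/(3*(1 + 3*(-1))) - 3852/(-3790) = -363*2/(3*(1 - 3)) - 3852*(-1/3790) = -363/((-3*(-1)*(-2)/2)) + 1926/1895 = -363/((-4*¾)) + 1926/1895 = -363/(-3) + 1926/1895 = -363*(-⅓) + 1926/1895 = 121 + 1926/1895 = 231221/1895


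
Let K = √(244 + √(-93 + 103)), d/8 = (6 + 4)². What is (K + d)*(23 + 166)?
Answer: 151200 + 189*√(244 + √10) ≈ 1.5417e+5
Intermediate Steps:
d = 800 (d = 8*(6 + 4)² = 8*10² = 8*100 = 800)
K = √(244 + √10) ≈ 15.721
(K + d)*(23 + 166) = (√(244 + √10) + 800)*(23 + 166) = (800 + √(244 + √10))*189 = 151200 + 189*√(244 + √10)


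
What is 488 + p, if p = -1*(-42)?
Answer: 530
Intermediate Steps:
p = 42
488 + p = 488 + 42 = 530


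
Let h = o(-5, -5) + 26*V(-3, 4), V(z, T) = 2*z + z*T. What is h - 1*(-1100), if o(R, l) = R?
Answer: 627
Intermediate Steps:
V(z, T) = 2*z + T*z
h = -473 (h = -5 + 26*(-3*(2 + 4)) = -5 + 26*(-3*6) = -5 + 26*(-18) = -5 - 468 = -473)
h - 1*(-1100) = -473 - 1*(-1100) = -473 + 1100 = 627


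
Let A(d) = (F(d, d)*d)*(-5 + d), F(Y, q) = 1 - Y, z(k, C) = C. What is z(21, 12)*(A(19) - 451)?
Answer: -62868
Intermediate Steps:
A(d) = d*(1 - d)*(-5 + d) (A(d) = ((1 - d)*d)*(-5 + d) = (d*(1 - d))*(-5 + d) = d*(1 - d)*(-5 + d))
z(21, 12)*(A(19) - 451) = 12*(-1*19*(-1 + 19)*(-5 + 19) - 451) = 12*(-1*19*18*14 - 451) = 12*(-4788 - 451) = 12*(-5239) = -62868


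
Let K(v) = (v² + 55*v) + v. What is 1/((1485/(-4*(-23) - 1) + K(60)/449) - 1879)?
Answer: -40859/75473936 ≈ -0.00054137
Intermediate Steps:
K(v) = v² + 56*v
1/((1485/(-4*(-23) - 1) + K(60)/449) - 1879) = 1/((1485/(-4*(-23) - 1) + (60*(56 + 60))/449) - 1879) = 1/((1485/(92 - 1) + (60*116)*(1/449)) - 1879) = 1/((1485/91 + 6960*(1/449)) - 1879) = 1/((1485*(1/91) + 6960/449) - 1879) = 1/((1485/91 + 6960/449) - 1879) = 1/(1300125/40859 - 1879) = 1/(-75473936/40859) = -40859/75473936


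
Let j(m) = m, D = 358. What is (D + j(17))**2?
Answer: 140625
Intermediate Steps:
(D + j(17))**2 = (358 + 17)**2 = 375**2 = 140625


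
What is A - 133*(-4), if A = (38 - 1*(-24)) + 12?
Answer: 606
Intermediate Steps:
A = 74 (A = (38 + 24) + 12 = 62 + 12 = 74)
A - 133*(-4) = 74 - 133*(-4) = 74 + 532 = 606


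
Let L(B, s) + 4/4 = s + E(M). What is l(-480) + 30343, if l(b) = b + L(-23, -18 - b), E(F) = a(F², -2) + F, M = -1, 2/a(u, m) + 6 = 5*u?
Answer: 30321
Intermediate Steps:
a(u, m) = 2/(-6 + 5*u)
E(F) = F + 2/(-6 + 5*F²) (E(F) = 2/(-6 + 5*F²) + F = F + 2/(-6 + 5*F²))
L(B, s) = -4 + s (L(B, s) = -1 + (s + (-1 + 2/(-6 + 5*(-1)²))) = -1 + (s + (-1 + 2/(-6 + 5*1))) = -1 + (s + (-1 + 2/(-6 + 5))) = -1 + (s + (-1 + 2/(-1))) = -1 + (s + (-1 + 2*(-1))) = -1 + (s + (-1 - 2)) = -1 + (s - 3) = -1 + (-3 + s) = -4 + s)
l(b) = -22 (l(b) = b + (-4 + (-18 - b)) = b + (-22 - b) = -22)
l(-480) + 30343 = -22 + 30343 = 30321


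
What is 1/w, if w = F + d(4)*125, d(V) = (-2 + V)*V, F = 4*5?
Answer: 1/1020 ≈ 0.00098039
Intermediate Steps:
F = 20
d(V) = V*(-2 + V)
w = 1020 (w = 20 + (4*(-2 + 4))*125 = 20 + (4*2)*125 = 20 + 8*125 = 20 + 1000 = 1020)
1/w = 1/1020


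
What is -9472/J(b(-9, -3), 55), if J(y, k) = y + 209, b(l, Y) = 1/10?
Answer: -94720/2091 ≈ -45.299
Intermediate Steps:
b(l, Y) = ⅒
J(y, k) = 209 + y
-9472/J(b(-9, -3), 55) = -9472/(209 + ⅒) = -9472/2091/10 = -9472*10/2091 = -94720/2091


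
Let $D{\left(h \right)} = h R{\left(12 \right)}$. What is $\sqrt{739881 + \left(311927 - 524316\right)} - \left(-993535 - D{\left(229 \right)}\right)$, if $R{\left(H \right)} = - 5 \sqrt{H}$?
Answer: $993535 - 2290 \sqrt{3} + 2 \sqrt{131873} \approx 9.903 \cdot 10^{5}$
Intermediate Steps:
$D{\left(h \right)} = - 10 h \sqrt{3}$ ($D{\left(h \right)} = h \left(- 5 \sqrt{12}\right) = h \left(- 5 \cdot 2 \sqrt{3}\right) = h \left(- 10 \sqrt{3}\right) = - 10 h \sqrt{3}$)
$\sqrt{739881 + \left(311927 - 524316\right)} - \left(-993535 - D{\left(229 \right)}\right) = \sqrt{739881 + \left(311927 - 524316\right)} - \left(-993535 - \left(-10\right) 229 \sqrt{3}\right) = \sqrt{739881 - 212389} - \left(-993535 - - 2290 \sqrt{3}\right) = \sqrt{527492} - \left(-993535 + 2290 \sqrt{3}\right) = 2 \sqrt{131873} + \left(993535 - 2290 \sqrt{3}\right) = 993535 - 2290 \sqrt{3} + 2 \sqrt{131873}$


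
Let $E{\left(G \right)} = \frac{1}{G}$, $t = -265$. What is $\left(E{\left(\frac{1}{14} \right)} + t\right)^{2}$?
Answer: $63001$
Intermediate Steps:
$\left(E{\left(\frac{1}{14} \right)} + t\right)^{2} = \left(\frac{1}{\frac{1}{14}} - 265\right)^{2} = \left(14 - 265\right)^{2} = \left(-251\right)^{2} = 63001$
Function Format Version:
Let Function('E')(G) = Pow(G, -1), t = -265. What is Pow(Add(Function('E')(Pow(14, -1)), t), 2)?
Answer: 63001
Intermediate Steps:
Pow(Add(Function('E')(Pow(14, -1)), t), 2) = Pow(Add(Pow(Pow(14, -1), -1), -265), 2) = Pow(Add(Pow(Rational(1, 14), -1), -265), 2) = Pow(Add(14, -265), 2) = Pow(-251, 2) = 63001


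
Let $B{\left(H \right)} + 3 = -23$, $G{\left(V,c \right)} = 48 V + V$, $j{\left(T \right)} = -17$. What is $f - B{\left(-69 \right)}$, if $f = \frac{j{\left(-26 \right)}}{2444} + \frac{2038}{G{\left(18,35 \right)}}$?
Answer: $\frac{30505843}{1077804} \approx 28.304$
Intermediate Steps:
$G{\left(V,c \right)} = 49 V$
$B{\left(H \right)} = -26$ ($B{\left(H \right)} = -3 - 23 = -26$)
$f = \frac{2482939}{1077804}$ ($f = - \frac{17}{2444} + \frac{2038}{49 \cdot 18} = \left(-17\right) \frac{1}{2444} + \frac{2038}{882} = - \frac{17}{2444} + 2038 \cdot \frac{1}{882} = - \frac{17}{2444} + \frac{1019}{441} = \frac{2482939}{1077804} \approx 2.3037$)
$f - B{\left(-69 \right)} = \frac{2482939}{1077804} - -26 = \frac{2482939}{1077804} + 26 = \frac{30505843}{1077804}$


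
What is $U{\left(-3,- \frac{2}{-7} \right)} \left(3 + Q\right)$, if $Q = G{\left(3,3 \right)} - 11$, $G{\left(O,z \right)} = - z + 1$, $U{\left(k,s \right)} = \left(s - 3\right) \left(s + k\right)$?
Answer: $- \frac{3610}{49} \approx -73.673$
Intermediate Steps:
$U{\left(k,s \right)} = \left(-3 + s\right) \left(k + s\right)$
$G{\left(O,z \right)} = 1 - z$
$Q = -13$ ($Q = \left(1 - 3\right) - 11 = -2 - 11 = -13$)
$U{\left(-3,- \frac{2}{-7} \right)} \left(3 + Q\right) = \left(\left(- \frac{2}{-7}\right)^{2} - -9 - 3 \left(- \frac{2}{-7}\right) - 3 \left(- \frac{2}{-7}\right)\right) \left(3 - 13\right) = \left(\left(\left(-2\right) \left(- \frac{1}{7}\right)\right)^{2} + 9 - 3 \left(\left(-2\right) \left(- \frac{1}{7}\right)\right) - 3 \left(\left(-2\right) \left(- \frac{1}{7}\right)\right)\right) \left(-10\right) = \left(\left(\frac{2}{7}\right)^{2} + 9 - \frac{6}{7} - \frac{6}{7}\right) \left(-10\right) = \left(\frac{4}{49} + 9 - \frac{6}{7} - \frac{6}{7}\right) \left(-10\right) = \frac{361}{49} \left(-10\right) = - \frac{3610}{49}$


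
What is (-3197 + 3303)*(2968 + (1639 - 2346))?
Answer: 239666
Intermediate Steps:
(-3197 + 3303)*(2968 + (1639 - 2346)) = 106*(2968 - 707) = 106*2261 = 239666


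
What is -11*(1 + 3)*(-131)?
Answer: 5764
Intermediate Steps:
-11*(1 + 3)*(-131) = -11*4*(-131) = -44*(-131) = 5764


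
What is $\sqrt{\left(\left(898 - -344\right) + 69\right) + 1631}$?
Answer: $\sqrt{2942} \approx 54.24$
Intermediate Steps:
$\sqrt{\left(\left(898 - -344\right) + 69\right) + 1631} = \sqrt{\left(\left(898 + 344\right) + 69\right) + 1631} = \sqrt{\left(1242 + 69\right) + 1631} = \sqrt{1311 + 1631} = \sqrt{2942}$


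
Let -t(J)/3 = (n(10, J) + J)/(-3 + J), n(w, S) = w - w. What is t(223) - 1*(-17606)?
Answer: 3872651/220 ≈ 17603.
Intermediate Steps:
n(w, S) = 0
t(J) = -3*J/(-3 + J) (t(J) = -3*(0 + J)/(-3 + J) = -3*J/(-3 + J))
t(223) - 1*(-17606) = -3*223/(-3 + 223) - 1*(-17606) = -3*223/220 + 17606 = -3*223*1/220 + 17606 = -669/220 + 17606 = 3872651/220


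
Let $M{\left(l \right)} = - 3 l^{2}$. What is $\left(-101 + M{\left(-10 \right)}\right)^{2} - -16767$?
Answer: $177568$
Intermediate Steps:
$\left(-101 + M{\left(-10 \right)}\right)^{2} - -16767 = \left(-101 - 3 \left(-10\right)^{2}\right)^{2} - -16767 = \left(-101 - 300\right)^{2} + 16767 = \left(-401\right)^{2} + 16767 = 160801 + 16767 = 177568$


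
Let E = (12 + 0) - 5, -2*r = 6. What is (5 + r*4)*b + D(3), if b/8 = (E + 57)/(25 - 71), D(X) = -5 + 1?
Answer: 1700/23 ≈ 73.913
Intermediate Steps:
r = -3 (r = -½*6 = -3)
E = 7 (E = 12 - 5 = 7)
D(X) = -4
b = -256/23 (b = 8*((7 + 57)/(25 - 71)) = 8*(64/(-46)) = 8*(64*(-1/46)) = 8*(-32/23) = -256/23 ≈ -11.130)
(5 + r*4)*b + D(3) = (5 - 3*4)*(-256/23) - 4 = (5 - 12)*(-256/23) - 4 = -7*(-256/23) - 4 = 1792/23 - 4 = 1700/23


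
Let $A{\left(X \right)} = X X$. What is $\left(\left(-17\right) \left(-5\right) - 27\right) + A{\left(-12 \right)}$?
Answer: $202$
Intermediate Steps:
$A{\left(X \right)} = X^{2}$
$\left(\left(-17\right) \left(-5\right) - 27\right) + A{\left(-12 \right)} = \left(\left(-17\right) \left(-5\right) - 27\right) + \left(-12\right)^{2} = \left(85 - 27\right) + 144 = 58 + 144 = 202$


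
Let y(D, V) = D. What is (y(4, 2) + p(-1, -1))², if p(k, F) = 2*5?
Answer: 196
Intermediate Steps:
p(k, F) = 10
(y(4, 2) + p(-1, -1))² = (4 + 10)² = 14² = 196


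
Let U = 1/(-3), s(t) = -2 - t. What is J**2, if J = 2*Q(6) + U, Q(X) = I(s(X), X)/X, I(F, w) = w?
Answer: 25/9 ≈ 2.7778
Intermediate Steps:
U = -1/3 ≈ -0.33333
Q(X) = 1 (Q(X) = X/X = 1)
J = 5/3 (J = 2*1 - 1/3 = 2 - 1/3 = 5/3 ≈ 1.6667)
J**2 = (5/3)**2 = 25/9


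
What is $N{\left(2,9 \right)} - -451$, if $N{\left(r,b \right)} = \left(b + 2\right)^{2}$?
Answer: $572$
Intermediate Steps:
$N{\left(r,b \right)} = \left(2 + b\right)^{2}$
$N{\left(2,9 \right)} - -451 = \left(2 + 9\right)^{2} - -451 = 11^{2} + 451 = 121 + 451 = 572$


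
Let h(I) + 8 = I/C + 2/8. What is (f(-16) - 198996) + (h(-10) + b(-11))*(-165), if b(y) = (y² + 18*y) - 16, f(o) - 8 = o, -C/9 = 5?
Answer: -2189003/12 ≈ -1.8242e+5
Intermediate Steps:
C = -45 (C = -9*5 = -45)
f(o) = 8 + o
b(y) = -16 + y² + 18*y
h(I) = -31/4 - I/45 (h(I) = -8 + (I/(-45) + 2/8) = -8 + (I*(-1/45) + 2*(⅛)) = -8 + (-I/45 + ¼) = -8 + (¼ - I/45) = -31/4 - I/45)
(f(-16) - 198996) + (h(-10) + b(-11))*(-165) = ((8 - 16) - 198996) + ((-31/4 - 1/45*(-10)) + (-16 + (-11)² + 18*(-11)))*(-165) = (-8 - 198996) + ((-31/4 + 2/9) + (-16 + 121 - 198))*(-165) = -199004 + (-271/36 - 93)*(-165) = -199004 - 3619/36*(-165) = -199004 + 199045/12 = -2189003/12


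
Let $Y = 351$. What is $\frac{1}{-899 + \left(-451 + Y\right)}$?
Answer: $- \frac{1}{999} \approx -0.001001$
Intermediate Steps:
$\frac{1}{-899 + \left(-451 + Y\right)} = \frac{1}{-899 + \left(-451 + 351\right)} = \frac{1}{-899 - 100} = \frac{1}{-999} = - \frac{1}{999}$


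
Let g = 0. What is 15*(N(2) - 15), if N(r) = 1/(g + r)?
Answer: -435/2 ≈ -217.50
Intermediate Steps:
N(r) = 1/r (N(r) = 1/(0 + r) = 1/r)
15*(N(2) - 15) = 15*(1/2 - 15) = 15*(-29/2) = -435/2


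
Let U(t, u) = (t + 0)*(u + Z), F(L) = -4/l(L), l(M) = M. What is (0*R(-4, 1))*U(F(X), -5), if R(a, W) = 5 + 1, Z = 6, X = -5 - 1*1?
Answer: 0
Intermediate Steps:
X = -6 (X = -5 - 1 = -6)
R(a, W) = 6
F(L) = -4/L
U(t, u) = t*(6 + u) (U(t, u) = (t + 0)*(u + 6) = t*(6 + u))
(0*R(-4, 1))*U(F(X), -5) = (0*6)*((-4/(-6))*(6 - 5)) = 0*(-4*(-⅙)*1) = 0*((⅔)*1) = 0*(⅔) = 0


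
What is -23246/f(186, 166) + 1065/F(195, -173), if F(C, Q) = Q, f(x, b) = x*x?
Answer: -20433149/2992554 ≈ -6.8280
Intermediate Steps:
f(x, b) = x**2
-23246/f(186, 166) + 1065/F(195, -173) = -23246/(186**2) + 1065/(-173) = -23246/34596 + 1065*(-1/173) = -23246*1/34596 - 1065/173 = -11623/17298 - 1065/173 = -20433149/2992554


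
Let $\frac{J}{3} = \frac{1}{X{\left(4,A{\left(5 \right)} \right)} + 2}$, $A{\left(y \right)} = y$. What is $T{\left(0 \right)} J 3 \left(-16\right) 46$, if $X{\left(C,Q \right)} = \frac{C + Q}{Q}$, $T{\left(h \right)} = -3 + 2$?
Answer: $\frac{33120}{19} \approx 1743.2$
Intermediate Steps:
$T{\left(h \right)} = -1$
$J = \frac{15}{19}$ ($J = \frac{3}{\frac{4 + 5}{5} + 2} = \frac{3}{\frac{1}{5} \cdot 9 + 2} = \frac{3}{\frac{9}{5} + 2} = \frac{3}{\frac{19}{5}} = 3 \cdot \frac{5}{19} = \frac{15}{19} \approx 0.78947$)
$T{\left(0 \right)} J 3 \left(-16\right) 46 = \left(-1\right) \frac{15}{19} \cdot 3 \left(-16\right) 46 = \left(- \frac{15}{19}\right) 3 \left(-16\right) 46 = \left(- \frac{45}{19}\right) \left(-16\right) 46 = \frac{720}{19} \cdot 46 = \frac{33120}{19}$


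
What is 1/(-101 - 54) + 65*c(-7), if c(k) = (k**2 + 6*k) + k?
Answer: -1/155 ≈ -0.0064516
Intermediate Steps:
c(k) = k**2 + 7*k
1/(-101 - 54) + 65*c(-7) = 1/(-101 - 54) + 65*(-7*(7 - 7)) = 1/(-155) + 65*(-7*0) = -1/155 + 65*0 = -1/155 + 0 = -1/155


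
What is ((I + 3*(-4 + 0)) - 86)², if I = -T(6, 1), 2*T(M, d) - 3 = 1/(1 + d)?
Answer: 159201/16 ≈ 9950.1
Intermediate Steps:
T(M, d) = 3/2 + 1/(2*(1 + d))
I = -7/4 (I = -(4 + 3*1)/(2*(1 + 1)) = -(4 + 3)/(2*2) = -7/(2*2) = -1*7/4 = -7/4 ≈ -1.7500)
((I + 3*(-4 + 0)) - 86)² = ((-7/4 + 3*(-4 + 0)) - 86)² = ((-7/4 + 3*(-4)) - 86)² = ((-7/4 - 12) - 86)² = (-55/4 - 86)² = (-399/4)² = 159201/16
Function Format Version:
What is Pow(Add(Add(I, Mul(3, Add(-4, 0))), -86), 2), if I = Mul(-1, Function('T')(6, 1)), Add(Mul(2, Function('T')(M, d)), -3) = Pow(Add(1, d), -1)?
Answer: Rational(159201, 16) ≈ 9950.1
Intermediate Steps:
Function('T')(M, d) = Add(Rational(3, 2), Mul(Rational(1, 2), Pow(Add(1, d), -1)))
I = Rational(-7, 4) (I = Mul(-1, Mul(Rational(1, 2), Pow(Add(1, 1), -1), Add(4, Mul(3, 1)))) = Mul(-1, Mul(Rational(1, 2), Pow(2, -1), Add(4, 3))) = Mul(-1, Mul(Rational(1, 2), Rational(1, 2), 7)) = Mul(-1, Rational(7, 4)) = Rational(-7, 4) ≈ -1.7500)
Pow(Add(Add(I, Mul(3, Add(-4, 0))), -86), 2) = Pow(Add(Add(Rational(-7, 4), Mul(3, Add(-4, 0))), -86), 2) = Pow(Add(Add(Rational(-7, 4), Mul(3, -4)), -86), 2) = Pow(Add(Add(Rational(-7, 4), -12), -86), 2) = Pow(Add(Rational(-55, 4), -86), 2) = Pow(Rational(-399, 4), 2) = Rational(159201, 16)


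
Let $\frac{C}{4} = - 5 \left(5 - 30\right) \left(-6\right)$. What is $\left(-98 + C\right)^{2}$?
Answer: $9597604$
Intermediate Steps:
$C = -3000$ ($C = 4 - 5 \left(5 - 30\right) \left(-6\right) = 4 \left(-5\right) \left(-25\right) \left(-6\right) = 4 \cdot 125 \left(-6\right) = 4 \left(-750\right) = -3000$)
$\left(-98 + C\right)^{2} = \left(-98 - 3000\right)^{2} = \left(-3098\right)^{2} = 9597604$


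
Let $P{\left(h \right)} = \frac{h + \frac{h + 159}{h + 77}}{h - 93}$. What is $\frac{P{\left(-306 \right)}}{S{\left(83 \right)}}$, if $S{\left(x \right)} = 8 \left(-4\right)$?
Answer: $- \frac{23309}{974624} \approx -0.023916$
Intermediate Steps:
$S{\left(x \right)} = -32$
$P{\left(h \right)} = \frac{h + \frac{159 + h}{77 + h}}{-93 + h}$
$\frac{P{\left(-306 \right)}}{S{\left(83 \right)}} = \frac{\frac{1}{-7161 + \left(-306\right)^{2} - -4896} \left(159 + \left(-306\right)^{2} + 78 \left(-306\right)\right)}{-32} = \frac{159 + 93636 - 23868}{-7161 + 93636 + 4896} \left(- \frac{1}{32}\right) = \frac{1}{91371} \cdot 69927 \left(- \frac{1}{32}\right) = \frac{23309}{30457} \left(- \frac{1}{32}\right) = - \frac{23309}{974624}$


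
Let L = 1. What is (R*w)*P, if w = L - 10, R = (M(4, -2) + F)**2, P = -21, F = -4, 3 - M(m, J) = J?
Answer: 189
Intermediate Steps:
M(m, J) = 3 - J
R = 1 (R = ((3 - 1*(-2)) - 4)**2 = ((3 + 2) - 4)**2 = (5 - 4)**2 = 1**2 = 1)
w = -9 (w = 1 - 10 = -9)
(R*w)*P = (1*(-9))*(-21) = -9*(-21) = 189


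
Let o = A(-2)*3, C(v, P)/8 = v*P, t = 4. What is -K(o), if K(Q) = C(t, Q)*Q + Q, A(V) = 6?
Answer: -10386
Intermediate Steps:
C(v, P) = 8*P*v (C(v, P) = 8*(v*P) = 8*(P*v) = 8*P*v)
o = 18 (o = 6*3 = 18)
K(Q) = Q + 32*Q² (K(Q) = (8*Q*4)*Q + Q = (32*Q)*Q + Q = 32*Q² + Q = Q + 32*Q²)
-K(o) = -18*(1 + 32*18) = -18*(1 + 576) = -18*577 = -1*10386 = -10386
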